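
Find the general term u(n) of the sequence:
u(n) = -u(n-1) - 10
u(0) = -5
First-order linear non-homogeneous.
Homogeneous solution: u_h(n) = A·(-1)^n.
Try constant particular solution u_p = K: K = -K - 10 ⇒ K = -5.
General: u(n) = A·(-1)^n - 5.
Apply u(0) = -5: A - 5 = -5 ⇒ A = 0.
So u(n) = -5.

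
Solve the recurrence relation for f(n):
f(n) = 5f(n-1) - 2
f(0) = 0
First-order linear non-homogeneous.
Homogeneous solution: f_h(n) = A·(5)^n.
Try constant particular solution f_p = K: K = 5K - 2 ⇒ K = \frac{1}{2}.
General: f(n) = A·(5)^n + \frac{1}{2}.
Apply f(0) = 0: A + \frac{1}{2} = 0 ⇒ A = - \frac{1}{2}.
So f(n) = \frac{1}{2} - \frac{5^{n}}{2}.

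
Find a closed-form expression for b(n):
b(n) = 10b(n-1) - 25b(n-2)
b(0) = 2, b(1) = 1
Characteristic equation: x² - 10x + 25 = 0, which is (x - (5))².
Repeated root r = 5.
General solution: b(n) = (A + Bn)·(5)^n.
From b(0) = 2: A = 2.
From b(1) = 1: (A + B)·(5) = 1 ⇒ B = - \frac{9}{5}.
So b(n) = \left(2 - \frac{9 n}{5}\right) \cdot (5)^n.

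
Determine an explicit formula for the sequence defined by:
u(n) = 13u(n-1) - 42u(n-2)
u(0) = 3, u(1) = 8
Characteristic equation: x² - 13x + 42 = 0, which factors as (x - (7))(x - (6)) = 0.
Roots r₁ = 7, r₂ = 6 (distinct).
General solution: u(n) = A·(7)^n + B·(6)^n.
From u(0) = 3: A + B = 3.
From u(1) = 8: 7A + 6B = 8.
Solving: A = -10, B = 13.
So u(n) = 13 \cdot 6^{n} - 10 \cdot 7^{n}.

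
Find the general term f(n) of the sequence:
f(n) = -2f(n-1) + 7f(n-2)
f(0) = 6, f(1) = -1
Characteristic equation: x² + 2x - 7 = 0.
Discriminant Δ = (-2)² + 4·(7) = 32.
Roots r₁,₂ = (-2 ± √32)/2, so r₁ = -1 + 2 \sqrt{2}, r₂ = - 2 \sqrt{2} - 1.
General solution: f(n) = A·r₁^n + B·r₂^n.
From the initial conditions, A + B = 6 and r₁A + r₂B = -1.
Since r₁ - r₂ = √32: A = (-1 - (6)r₂)/√32 = \frac{5 \sqrt{2}}{8} + 3, and B = 6 - A = 3 - \frac{5 \sqrt{2}}{8}.
So f(n) = \left(\frac{5 \sqrt{2}}{8} + 3\right)\left(-1 + 2 \sqrt{2}\right)^n + \left(3 - \frac{5 \sqrt{2}}{8}\right)\left(- 2 \sqrt{2} - 1\right)^n.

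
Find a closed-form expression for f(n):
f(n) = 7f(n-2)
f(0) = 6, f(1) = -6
Characteristic equation: x² - 7 = 0.
Discriminant Δ = (0)² + 4·(7) = 28.
Roots r₁,₂ = (0 ± √28)/2, so r₁ = \sqrt{7}, r₂ = - \sqrt{7}.
General solution: f(n) = A·r₁^n + B·r₂^n.
From the initial conditions, A + B = 6 and r₁A + r₂B = -6.
Since r₁ - r₂ = √28: A = (-6 - (6)r₂)/√28 = 3 - \frac{3 \sqrt{7}}{7}, and B = 6 - A = \frac{3 \sqrt{7}}{7} + 3.
So f(n) = \left(3 - \frac{3 \sqrt{7}}{7}\right)\left(\sqrt{7}\right)^n + \left(\frac{3 \sqrt{7}}{7} + 3\right)\left(- \sqrt{7}\right)^n.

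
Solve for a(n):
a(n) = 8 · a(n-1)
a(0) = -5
Pure geometric recurrence with ratio 8.
By induction a(n) = a(0) · (8)^n = - 5 \cdot 8^{n}.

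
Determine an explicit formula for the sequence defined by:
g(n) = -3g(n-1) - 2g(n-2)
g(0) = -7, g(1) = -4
Characteristic equation: x² + 3x + 2 = 0, which factors as (x - (-1))(x - (-2)) = 0.
Roots r₁ = -1, r₂ = -2 (distinct).
General solution: g(n) = A·(-1)^n + B·(-2)^n.
From g(0) = -7: A + B = -7.
From g(1) = -4: -A - 2B = -4.
Solving: A = -18, B = 11.
So g(n) = - 18 \left(-1\right)^{n} + 11 \left(-2\right)^{n}.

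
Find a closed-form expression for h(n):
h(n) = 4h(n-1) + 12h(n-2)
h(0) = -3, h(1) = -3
Characteristic equation: x² - 4x - 12 = 0, which factors as (x - (-2))(x - (6)) = 0.
Roots r₁ = -2, r₂ = 6 (distinct).
General solution: h(n) = A·(-2)^n + B·(6)^n.
From h(0) = -3: A + B = -3.
From h(1) = -3: -2A + 6B = -3.
Solving: A = - \frac{15}{8}, B = - \frac{9}{8}.
So h(n) = - \frac{15 \left(-2\right)^{n}}{8} - \frac{9 \cdot 6^{n}}{8}.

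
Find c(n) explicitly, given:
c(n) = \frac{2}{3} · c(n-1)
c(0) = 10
Pure geometric recurrence with ratio \frac{2}{3}.
By induction c(n) = c(0) · (\frac{2}{3})^n = 10 \left(\frac{2}{3}\right)^{n}.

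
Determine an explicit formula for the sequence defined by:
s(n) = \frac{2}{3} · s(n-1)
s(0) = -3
Pure geometric recurrence with ratio \frac{2}{3}.
By induction s(n) = s(0) · (\frac{2}{3})^n = - 3 \left(\frac{2}{3}\right)^{n}.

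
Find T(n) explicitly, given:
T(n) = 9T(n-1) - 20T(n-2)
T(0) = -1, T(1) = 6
Characteristic equation: x² - 9x + 20 = 0, which factors as (x - (4))(x - (5)) = 0.
Roots r₁ = 4, r₂ = 5 (distinct).
General solution: T(n) = A·(4)^n + B·(5)^n.
From T(0) = -1: A + B = -1.
From T(1) = 6: 4A + 5B = 6.
Solving: A = -11, B = 10.
So T(n) = - 11 \cdot 4^{n} + 10 \cdot 5^{n}.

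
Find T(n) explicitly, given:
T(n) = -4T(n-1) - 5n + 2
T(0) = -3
First-order linear with linear forcing.
Homogeneous solution: T_h(n) = A·(-4)^n.
Try particular T_p(n) = pn + q. Substituting:
  pn + q = -4(p(n-1) + q) - 5n + 2.
Matching the n-coefficient: p = -4p - 5 ⇒ p = -1.
Matching constants: q = 4p - 4q + 2 ⇒ q = - \frac{2}{5}.
General: T(n) = A·(-4)^n - n - \frac{2}{5}.
Apply T(0) = -3: A - \frac{2}{5} = -3 ⇒ A = - \frac{13}{5}.
So T(n) = - \frac{13 \left(-4\right)^{n}}{5} - n - \frac{2}{5}.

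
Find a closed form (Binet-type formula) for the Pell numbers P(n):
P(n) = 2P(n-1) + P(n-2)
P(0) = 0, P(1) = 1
This is the Pell sequence.
Characteristic equation: x² - 2x - 1 = 0; roots r₁ = 1 + \sqrt{2}, r₂ = 1 - \sqrt{2}.
General: P(n) = A·r₁^n + B·r₂^n. Solving with P(0)=0, P(1)=1 gives A = \frac{\sqrt{2}}{4}, B = - \frac{\sqrt{2}}{4}.
So P(n) = \frac{\sqrt{2} \left(- \left(1 - \sqrt{2}\right)^{n} + \left(1 + \sqrt{2}\right)^{n}\right)}{4}.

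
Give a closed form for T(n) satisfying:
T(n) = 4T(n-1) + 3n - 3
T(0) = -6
First-order linear with linear forcing.
Homogeneous solution: T_h(n) = A·(4)^n.
Try particular T_p(n) = pn + q. Substituting:
  pn + q = 4(p(n-1) + q) + 3n - 3.
Matching the n-coefficient: p = 4p + 3 ⇒ p = -1.
Matching constants: q = -4p + 4q - 3 ⇒ q = - \frac{1}{3}.
General: T(n) = A·(4)^n - n - \frac{1}{3}.
Apply T(0) = -6: A - \frac{1}{3} = -6 ⇒ A = - \frac{17}{3}.
So T(n) = - \frac{17 \cdot 4^{n}}{3} - n - \frac{1}{3}.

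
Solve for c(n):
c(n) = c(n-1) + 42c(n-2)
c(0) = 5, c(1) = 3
Characteristic equation: x² - x - 42 = 0, which factors as (x - (-6))(x - (7)) = 0.
Roots r₁ = -6, r₂ = 7 (distinct).
General solution: c(n) = A·(-6)^n + B·(7)^n.
From c(0) = 5: A + B = 5.
From c(1) = 3: -6A + 7B = 3.
Solving: A = \frac{32}{13}, B = \frac{33}{13}.
So c(n) = \frac{32 \left(-6\right)^{n}}{13} + \frac{33 \cdot 7^{n}}{13}.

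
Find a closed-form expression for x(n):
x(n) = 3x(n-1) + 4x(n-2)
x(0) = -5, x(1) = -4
Characteristic equation: x² - 3x - 4 = 0, which factors as (x - (-1))(x - (4)) = 0.
Roots r₁ = -1, r₂ = 4 (distinct).
General solution: x(n) = A·(-1)^n + B·(4)^n.
From x(0) = -5: A + B = -5.
From x(1) = -4: -A + 4B = -4.
Solving: A = - \frac{16}{5}, B = - \frac{9}{5}.
So x(n) = - \frac{16 \left(-1\right)^{n}}{5} - \frac{9 \cdot 4^{n}}{5}.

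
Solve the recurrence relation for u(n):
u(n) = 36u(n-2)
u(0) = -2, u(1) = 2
Characteristic equation: x² - 36 = 0, which factors as (x - (-6))(x - (6)) = 0.
Roots r₁ = -6, r₂ = 6 (distinct).
General solution: u(n) = A·(-6)^n + B·(6)^n.
From u(0) = -2: A + B = -2.
From u(1) = 2: -6A + 6B = 2.
Solving: A = - \frac{7}{6}, B = - \frac{5}{6}.
So u(n) = - \frac{7 \left(-6\right)^{n}}{6} - \frac{5 \cdot 6^{n}}{6}.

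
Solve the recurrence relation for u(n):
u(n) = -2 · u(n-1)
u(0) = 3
Pure geometric recurrence with ratio -2.
By induction u(n) = u(0) · (-2)^n = 3 \left(-2\right)^{n}.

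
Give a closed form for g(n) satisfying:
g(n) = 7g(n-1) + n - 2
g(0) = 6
First-order linear with linear forcing.
Homogeneous solution: g_h(n) = A·(7)^n.
Try particular g_p(n) = pn + q. Substituting:
  pn + q = 7(p(n-1) + q) + n - 2.
Matching the n-coefficient: p = 7p + 1 ⇒ p = - \frac{1}{6}.
Matching constants: q = -7p + 7q - 2 ⇒ q = \frac{5}{36}.
General: g(n) = A·(7)^n - \frac{n}{6} + \frac{5}{36}.
Apply g(0) = 6: A + \frac{5}{36} = 6 ⇒ A = \frac{211}{36}.
So g(n) = \frac{211 \cdot 7^{n}}{36} - \frac{n}{6} + \frac{5}{36}.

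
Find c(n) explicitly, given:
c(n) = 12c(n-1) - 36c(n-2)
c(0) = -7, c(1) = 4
Characteristic equation: x² - 12x + 36 = 0, which is (x - (6))².
Repeated root r = 6.
General solution: c(n) = (A + Bn)·(6)^n.
From c(0) = -7: A = -7.
From c(1) = 4: (A + B)·(6) = 4 ⇒ B = \frac{23}{3}.
So c(n) = \left(\frac{23 n}{3} - 7\right) \cdot (6)^n.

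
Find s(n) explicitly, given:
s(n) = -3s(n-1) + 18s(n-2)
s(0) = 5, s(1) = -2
Characteristic equation: x² + 3x - 18 = 0, which factors as (x - (-6))(x - (3)) = 0.
Roots r₁ = -6, r₂ = 3 (distinct).
General solution: s(n) = A·(-6)^n + B·(3)^n.
From s(0) = 5: A + B = 5.
From s(1) = -2: -6A + 3B = -2.
Solving: A = \frac{17}{9}, B = \frac{28}{9}.
So s(n) = \frac{17 \left(-6\right)^{n}}{9} + \frac{28 \cdot 3^{n}}{9}.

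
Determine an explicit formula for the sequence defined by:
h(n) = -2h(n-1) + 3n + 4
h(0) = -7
First-order linear with linear forcing.
Homogeneous solution: h_h(n) = A·(-2)^n.
Try particular h_p(n) = pn + q. Substituting:
  pn + q = -2(p(n-1) + q) + 3n + 4.
Matching the n-coefficient: p = -2p + 3 ⇒ p = 1.
Matching constants: q = 2p - 2q + 4 ⇒ q = 2.
General: h(n) = A·(-2)^n + n + 2.
Apply h(0) = -7: A + 2 = -7 ⇒ A = -9.
So h(n) = - 9 \left(-2\right)^{n} + n + 2.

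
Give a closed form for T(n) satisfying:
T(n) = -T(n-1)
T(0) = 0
This is a homogeneous first-order recurrence with ratio -1.
By induction T(n) = T(0) · (-1)^n = 0.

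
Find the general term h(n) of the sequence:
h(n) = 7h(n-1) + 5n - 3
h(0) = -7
First-order linear with linear forcing.
Homogeneous solution: h_h(n) = A·(7)^n.
Try particular h_p(n) = pn + q. Substituting:
  pn + q = 7(p(n-1) + q) + 5n - 3.
Matching the n-coefficient: p = 7p + 5 ⇒ p = - \frac{5}{6}.
Matching constants: q = -7p + 7q - 3 ⇒ q = - \frac{17}{36}.
General: h(n) = A·(7)^n - \frac{5 n}{6} - \frac{17}{36}.
Apply h(0) = -7: A - \frac{17}{36} = -7 ⇒ A = - \frac{235}{36}.
So h(n) = - \frac{235 \cdot 7^{n}}{36} - \frac{5 n}{6} - \frac{17}{36}.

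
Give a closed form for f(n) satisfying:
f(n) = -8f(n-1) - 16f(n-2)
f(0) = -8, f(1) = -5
Characteristic equation: x² + 8x + 16 = 0, which is (x - (-4))².
Repeated root r = -4.
General solution: f(n) = (A + Bn)·(-4)^n.
From f(0) = -8: A = -8.
From f(1) = -5: (A + B)·(-4) = -5 ⇒ B = \frac{37}{4}.
So f(n) = \left(\frac{37 n}{4} - 8\right) \cdot (-4)^n.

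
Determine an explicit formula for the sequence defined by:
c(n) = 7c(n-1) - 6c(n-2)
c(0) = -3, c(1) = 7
Characteristic equation: x² - 7x + 6 = 0, which factors as (x - (6))(x - (1)) = 0.
Roots r₁ = 6, r₂ = 1 (distinct).
General solution: c(n) = A·(6)^n + B·(1)^n.
From c(0) = -3: A + B = -3.
From c(1) = 7: 6A + B = 7.
Solving: A = 2, B = -5.
So c(n) = 2 \cdot 6^{n} - 5.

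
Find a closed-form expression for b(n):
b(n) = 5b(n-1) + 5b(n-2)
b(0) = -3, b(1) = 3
Characteristic equation: x² - 5x - 5 = 0.
Discriminant Δ = (5)² + 4·(5) = 45.
Roots r₁,₂ = (5 ± √45)/2, so r₁ = \frac{5}{2} + \frac{3 \sqrt{5}}{2}, r₂ = \frac{5}{2} - \frac{3 \sqrt{5}}{2}.
General solution: b(n) = A·r₁^n + B·r₂^n.
From the initial conditions, A + B = -3 and r₁A + r₂B = 3.
Since r₁ - r₂ = √45: A = (3 - (-3)r₂)/√45 = - \frac{3}{2} + \frac{7 \sqrt{5}}{10}, and B = -3 - A = - \frac{7 \sqrt{5}}{10} - \frac{3}{2}.
So b(n) = \left(- \frac{3}{2} + \frac{7 \sqrt{5}}{10}\right)\left(\frac{5}{2} + \frac{3 \sqrt{5}}{2}\right)^n + \left(- \frac{7 \sqrt{5}}{10} - \frac{3}{2}\right)\left(\frac{5}{2} - \frac{3 \sqrt{5}}{2}\right)^n.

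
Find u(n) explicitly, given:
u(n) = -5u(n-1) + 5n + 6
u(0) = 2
First-order linear with linear forcing.
Homogeneous solution: u_h(n) = A·(-5)^n.
Try particular u_p(n) = pn + q. Substituting:
  pn + q = -5(p(n-1) + q) + 5n + 6.
Matching the n-coefficient: p = -5p + 5 ⇒ p = \frac{5}{6}.
Matching constants: q = 5p - 5q + 6 ⇒ q = \frac{61}{36}.
General: u(n) = A·(-5)^n + \frac{5 n}{6} + \frac{61}{36}.
Apply u(0) = 2: A + \frac{61}{36} = 2 ⇒ A = \frac{11}{36}.
So u(n) = \frac{11 \left(-5\right)^{n}}{36} + \frac{5 n}{6} + \frac{61}{36}.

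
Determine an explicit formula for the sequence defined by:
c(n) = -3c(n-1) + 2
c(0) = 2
First-order linear non-homogeneous.
Homogeneous solution: c_h(n) = A·(-3)^n.
Try constant particular solution c_p = K: K = -3K + 2 ⇒ K = \frac{1}{2}.
General: c(n) = A·(-3)^n + \frac{1}{2}.
Apply c(0) = 2: A + \frac{1}{2} = 2 ⇒ A = \frac{3}{2}.
So c(n) = \frac{3 \left(-3\right)^{n}}{2} + \frac{1}{2}.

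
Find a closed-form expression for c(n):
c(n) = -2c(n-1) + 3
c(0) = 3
First-order linear non-homogeneous.
Homogeneous solution: c_h(n) = A·(-2)^n.
Try constant particular solution c_p = K: K = -2K + 3 ⇒ K = 1.
General: c(n) = A·(-2)^n + 1.
Apply c(0) = 3: A + 1 = 3 ⇒ A = 2.
So c(n) = 2 \left(-2\right)^{n} + 1.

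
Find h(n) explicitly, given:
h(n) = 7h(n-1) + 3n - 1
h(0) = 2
First-order linear with linear forcing.
Homogeneous solution: h_h(n) = A·(7)^n.
Try particular h_p(n) = pn + q. Substituting:
  pn + q = 7(p(n-1) + q) + 3n - 1.
Matching the n-coefficient: p = 7p + 3 ⇒ p = - \frac{1}{2}.
Matching constants: q = -7p + 7q - 1 ⇒ q = - \frac{5}{12}.
General: h(n) = A·(7)^n - \frac{n}{2} - \frac{5}{12}.
Apply h(0) = 2: A - \frac{5}{12} = 2 ⇒ A = \frac{29}{12}.
So h(n) = \frac{29 \cdot 7^{n}}{12} - \frac{n}{2} - \frac{5}{12}.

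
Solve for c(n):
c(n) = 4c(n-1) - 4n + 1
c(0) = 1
First-order linear with linear forcing.
Homogeneous solution: c_h(n) = A·(4)^n.
Try particular c_p(n) = pn + q. Substituting:
  pn + q = 4(p(n-1) + q) - 4n + 1.
Matching the n-coefficient: p = 4p - 4 ⇒ p = \frac{4}{3}.
Matching constants: q = -4p + 4q + 1 ⇒ q = \frac{13}{9}.
General: c(n) = A·(4)^n + \frac{4 n}{3} + \frac{13}{9}.
Apply c(0) = 1: A + \frac{13}{9} = 1 ⇒ A = - \frac{4}{9}.
So c(n) = - \frac{4 \cdot 4^{n}}{9} + \frac{4 n}{3} + \frac{13}{9}.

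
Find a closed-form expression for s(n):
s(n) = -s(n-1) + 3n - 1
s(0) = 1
First-order linear with linear forcing.
Homogeneous solution: s_h(n) = A·(-1)^n.
Try particular s_p(n) = pn + q. Substituting:
  pn + q = -(p(n-1) + q) + 3n - 1.
Matching the n-coefficient: p = -p + 3 ⇒ p = \frac{3}{2}.
Matching constants: q = p - q - 1 ⇒ q = \frac{1}{4}.
General: s(n) = A·(-1)^n + \frac{3 n}{2} + \frac{1}{4}.
Apply s(0) = 1: A + \frac{1}{4} = 1 ⇒ A = \frac{3}{4}.
So s(n) = \frac{3 \left(-1\right)^{n}}{4} + \frac{3 n}{2} + \frac{1}{4}.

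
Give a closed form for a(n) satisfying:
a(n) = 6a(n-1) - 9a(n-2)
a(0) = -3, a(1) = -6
Characteristic equation: x² - 6x + 9 = 0, which is (x - (3))².
Repeated root r = 3.
General solution: a(n) = (A + Bn)·(3)^n.
From a(0) = -3: A = -3.
From a(1) = -6: (A + B)·(3) = -6 ⇒ B = 1.
So a(n) = \left(n - 3\right) \cdot (3)^n.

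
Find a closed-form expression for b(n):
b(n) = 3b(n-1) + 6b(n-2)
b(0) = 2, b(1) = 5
Characteristic equation: x² - 3x - 6 = 0.
Discriminant Δ = (3)² + 4·(6) = 33.
Roots r₁,₂ = (3 ± √33)/2, so r₁ = \frac{3}{2} + \frac{\sqrt{33}}{2}, r₂ = \frac{3}{2} - \frac{\sqrt{33}}{2}.
General solution: b(n) = A·r₁^n + B·r₂^n.
From the initial conditions, A + B = 2 and r₁A + r₂B = 5.
Since r₁ - r₂ = √33: A = (5 - (2)r₂)/√33 = \frac{2 \sqrt{33}}{33} + 1, and B = 2 - A = 1 - \frac{2 \sqrt{33}}{33}.
So b(n) = \left(\frac{2 \sqrt{33}}{33} + 1\right)\left(\frac{3}{2} + \frac{\sqrt{33}}{2}\right)^n + \left(1 - \frac{2 \sqrt{33}}{33}\right)\left(\frac{3}{2} - \frac{\sqrt{33}}{2}\right)^n.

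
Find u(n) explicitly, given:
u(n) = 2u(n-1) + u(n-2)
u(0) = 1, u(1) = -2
Characteristic equation: x² - 2x - 1 = 0.
Discriminant Δ = (2)² + 4·(1) = 8.
Roots r₁,₂ = (2 ± √8)/2, so r₁ = 1 + \sqrt{2}, r₂ = 1 - \sqrt{2}.
General solution: u(n) = A·r₁^n + B·r₂^n.
From the initial conditions, A + B = 1 and r₁A + r₂B = -2.
Since r₁ - r₂ = √8: A = (-2 - (1)r₂)/√8 = \frac{1}{2} - \frac{3 \sqrt{2}}{4}, and B = 1 - A = \frac{1}{2} + \frac{3 \sqrt{2}}{4}.
So u(n) = \left(\frac{1}{2} - \frac{3 \sqrt{2}}{4}\right)\left(1 + \sqrt{2}\right)^n + \left(\frac{1}{2} + \frac{3 \sqrt{2}}{4}\right)\left(1 - \sqrt{2}\right)^n.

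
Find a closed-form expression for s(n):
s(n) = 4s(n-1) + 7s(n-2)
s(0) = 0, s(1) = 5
Characteristic equation: x² - 4x - 7 = 0.
Discriminant Δ = (4)² + 4·(7) = 44.
Roots r₁,₂ = (4 ± √44)/2, so r₁ = 2 + \sqrt{11}, r₂ = 2 - \sqrt{11}.
General solution: s(n) = A·r₁^n + B·r₂^n.
From the initial conditions, A + B = 0 and r₁A + r₂B = 5.
Since r₁ - r₂ = √44: A = (5 - (0)r₂)/√44 = \frac{5 \sqrt{11}}{22}, and B = 0 - A = - \frac{5 \sqrt{11}}{22}.
So s(n) = \left(\frac{5 \sqrt{11}}{22}\right)\left(2 + \sqrt{11}\right)^n + \left(- \frac{5 \sqrt{11}}{22}\right)\left(2 - \sqrt{11}\right)^n.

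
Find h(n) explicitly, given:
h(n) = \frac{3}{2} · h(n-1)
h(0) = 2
Pure geometric recurrence with ratio \frac{3}{2}.
By induction h(n) = h(0) · (\frac{3}{2})^n = 2 \left(\frac{3}{2}\right)^{n}.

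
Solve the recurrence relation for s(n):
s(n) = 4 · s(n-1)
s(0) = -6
Pure geometric recurrence with ratio 4.
By induction s(n) = s(0) · (4)^n = - 6 \cdot 4^{n}.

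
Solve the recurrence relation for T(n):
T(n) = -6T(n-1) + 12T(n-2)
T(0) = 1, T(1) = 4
Characteristic equation: x² + 6x - 12 = 0.
Discriminant Δ = (-6)² + 4·(12) = 84.
Roots r₁,₂ = (-6 ± √84)/2, so r₁ = -3 + \sqrt{21}, r₂ = - \sqrt{21} - 3.
General solution: T(n) = A·r₁^n + B·r₂^n.
From the initial conditions, A + B = 1 and r₁A + r₂B = 4.
Since r₁ - r₂ = √84: A = (4 - (1)r₂)/√84 = \frac{1}{2} + \frac{\sqrt{21}}{6}, and B = 1 - A = \frac{1}{2} - \frac{\sqrt{21}}{6}.
So T(n) = \left(\frac{1}{2} + \frac{\sqrt{21}}{6}\right)\left(-3 + \sqrt{21}\right)^n + \left(\frac{1}{2} - \frac{\sqrt{21}}{6}\right)\left(- \sqrt{21} - 3\right)^n.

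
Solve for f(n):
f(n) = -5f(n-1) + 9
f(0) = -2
First-order linear non-homogeneous.
Homogeneous solution: f_h(n) = A·(-5)^n.
Try constant particular solution f_p = K: K = -5K + 9 ⇒ K = \frac{3}{2}.
General: f(n) = A·(-5)^n + \frac{3}{2}.
Apply f(0) = -2: A + \frac{3}{2} = -2 ⇒ A = - \frac{7}{2}.
So f(n) = \frac{3}{2} - \frac{7 \left(-5\right)^{n}}{2}.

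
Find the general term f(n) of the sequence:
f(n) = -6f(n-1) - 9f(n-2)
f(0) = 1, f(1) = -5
Characteristic equation: x² + 6x + 9 = 0, which is (x - (-3))².
Repeated root r = -3.
General solution: f(n) = (A + Bn)·(-3)^n.
From f(0) = 1: A = 1.
From f(1) = -5: (A + B)·(-3) = -5 ⇒ B = \frac{2}{3}.
So f(n) = \left(\frac{2 n}{3} + 1\right) \cdot (-3)^n.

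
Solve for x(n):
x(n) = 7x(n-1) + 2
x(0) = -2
First-order linear non-homogeneous.
Homogeneous solution: x_h(n) = A·(7)^n.
Try constant particular solution x_p = K: K = 7K + 2 ⇒ K = - \frac{1}{3}.
General: x(n) = A·(7)^n - \frac{1}{3}.
Apply x(0) = -2: A - \frac{1}{3} = -2 ⇒ A = - \frac{5}{3}.
So x(n) = - \frac{5 \cdot 7^{n}}{3} - \frac{1}{3}.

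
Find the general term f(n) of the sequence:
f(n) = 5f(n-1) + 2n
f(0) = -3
First-order linear with linear forcing.
Homogeneous solution: f_h(n) = A·(5)^n.
Try particular f_p(n) = pn + q. Substituting:
  pn + q = 5(p(n-1) + q) + 2n.
Matching the n-coefficient: p = 5p + 2 ⇒ p = - \frac{1}{2}.
Matching constants: q = -5p + 5q ⇒ q = - \frac{5}{8}.
General: f(n) = A·(5)^n - \frac{n}{2} - \frac{5}{8}.
Apply f(0) = -3: A - \frac{5}{8} = -3 ⇒ A = - \frac{19}{8}.
So f(n) = - \frac{19 \cdot 5^{n}}{8} - \frac{n}{2} - \frac{5}{8}.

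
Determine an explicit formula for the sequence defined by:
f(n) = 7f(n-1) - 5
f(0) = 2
First-order linear non-homogeneous.
Homogeneous solution: f_h(n) = A·(7)^n.
Try constant particular solution f_p = K: K = 7K - 5 ⇒ K = \frac{5}{6}.
General: f(n) = A·(7)^n + \frac{5}{6}.
Apply f(0) = 2: A + \frac{5}{6} = 2 ⇒ A = \frac{7}{6}.
So f(n) = \frac{7 \cdot 7^{n}}{6} + \frac{5}{6}.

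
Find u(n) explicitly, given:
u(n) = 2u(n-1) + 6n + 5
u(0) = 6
First-order linear with linear forcing.
Homogeneous solution: u_h(n) = A·(2)^n.
Try particular u_p(n) = pn + q. Substituting:
  pn + q = 2(p(n-1) + q) + 6n + 5.
Matching the n-coefficient: p = 2p + 6 ⇒ p = -6.
Matching constants: q = -2p + 2q + 5 ⇒ q = -17.
General: u(n) = A·(2)^n - 6 n - 17.
Apply u(0) = 6: A - 17 = 6 ⇒ A = 23.
So u(n) = 23 \cdot 2^{n} - 6 n - 17.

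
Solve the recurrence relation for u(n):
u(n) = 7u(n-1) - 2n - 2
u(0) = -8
First-order linear with linear forcing.
Homogeneous solution: u_h(n) = A·(7)^n.
Try particular u_p(n) = pn + q. Substituting:
  pn + q = 7(p(n-1) + q) - 2n - 2.
Matching the n-coefficient: p = 7p - 2 ⇒ p = \frac{1}{3}.
Matching constants: q = -7p + 7q - 2 ⇒ q = \frac{13}{18}.
General: u(n) = A·(7)^n + \frac{n}{3} + \frac{13}{18}.
Apply u(0) = -8: A + \frac{13}{18} = -8 ⇒ A = - \frac{157}{18}.
So u(n) = - \frac{157 \cdot 7^{n}}{18} + \frac{n}{3} + \frac{13}{18}.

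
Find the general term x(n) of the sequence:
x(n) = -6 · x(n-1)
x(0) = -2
Pure geometric recurrence with ratio -6.
By induction x(n) = x(0) · (-6)^n = - 2 \left(-6\right)^{n}.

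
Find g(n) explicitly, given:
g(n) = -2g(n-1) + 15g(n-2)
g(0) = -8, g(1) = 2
Characteristic equation: x² + 2x - 15 = 0, which factors as (x - (3))(x - (-5)) = 0.
Roots r₁ = 3, r₂ = -5 (distinct).
General solution: g(n) = A·(3)^n + B·(-5)^n.
From g(0) = -8: A + B = -8.
From g(1) = 2: 3A - 5B = 2.
Solving: A = - \frac{19}{4}, B = - \frac{13}{4}.
So g(n) = - \frac{13 \left(-5\right)^{n}}{4} - \frac{19 \cdot 3^{n}}{4}.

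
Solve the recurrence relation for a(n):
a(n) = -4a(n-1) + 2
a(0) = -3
First-order linear non-homogeneous.
Homogeneous solution: a_h(n) = A·(-4)^n.
Try constant particular solution a_p = K: K = -4K + 2 ⇒ K = \frac{2}{5}.
General: a(n) = A·(-4)^n + \frac{2}{5}.
Apply a(0) = -3: A + \frac{2}{5} = -3 ⇒ A = - \frac{17}{5}.
So a(n) = \frac{2}{5} - \frac{17 \left(-4\right)^{n}}{5}.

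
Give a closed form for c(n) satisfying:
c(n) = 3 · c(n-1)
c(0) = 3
Pure geometric recurrence with ratio 3.
By induction c(n) = c(0) · (3)^n = 3 \cdot 3^{n}.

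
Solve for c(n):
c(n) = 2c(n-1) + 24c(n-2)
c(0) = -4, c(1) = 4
Characteristic equation: x² - 2x - 24 = 0, which factors as (x - (-4))(x - (6)) = 0.
Roots r₁ = -4, r₂ = 6 (distinct).
General solution: c(n) = A·(-4)^n + B·(6)^n.
From c(0) = -4: A + B = -4.
From c(1) = 4: -4A + 6B = 4.
Solving: A = - \frac{14}{5}, B = - \frac{6}{5}.
So c(n) = - \frac{14 \left(-4\right)^{n}}{5} - \frac{6 \cdot 6^{n}}{5}.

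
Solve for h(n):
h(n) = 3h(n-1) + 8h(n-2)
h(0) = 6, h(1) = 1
Characteristic equation: x² - 3x - 8 = 0.
Discriminant Δ = (3)² + 4·(8) = 41.
Roots r₁,₂ = (3 ± √41)/2, so r₁ = \frac{3}{2} + \frac{\sqrt{41}}{2}, r₂ = \frac{3}{2} - \frac{\sqrt{41}}{2}.
General solution: h(n) = A·r₁^n + B·r₂^n.
From the initial conditions, A + B = 6 and r₁A + r₂B = 1.
Since r₁ - r₂ = √41: A = (1 - (6)r₂)/√41 = 3 - \frac{8 \sqrt{41}}{41}, and B = 6 - A = \frac{8 \sqrt{41}}{41} + 3.
So h(n) = \left(3 - \frac{8 \sqrt{41}}{41}\right)\left(\frac{3}{2} + \frac{\sqrt{41}}{2}\right)^n + \left(\frac{8 \sqrt{41}}{41} + 3\right)\left(\frac{3}{2} - \frac{\sqrt{41}}{2}\right)^n.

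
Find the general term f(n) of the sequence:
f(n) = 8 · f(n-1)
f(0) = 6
Pure geometric recurrence with ratio 8.
By induction f(n) = f(0) · (8)^n = 6 \cdot 8^{n}.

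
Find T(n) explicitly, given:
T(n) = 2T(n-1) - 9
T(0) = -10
First-order linear non-homogeneous.
Homogeneous solution: T_h(n) = A·(2)^n.
Try constant particular solution T_p = K: K = 2K - 9 ⇒ K = 9.
General: T(n) = A·(2)^n + 9.
Apply T(0) = -10: A + 9 = -10 ⇒ A = -19.
So T(n) = 9 - 19 \cdot 2^{n}.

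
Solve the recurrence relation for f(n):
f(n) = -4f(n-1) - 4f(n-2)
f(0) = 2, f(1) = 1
Characteristic equation: x² + 4x + 4 = 0, which is (x - (-2))².
Repeated root r = -2.
General solution: f(n) = (A + Bn)·(-2)^n.
From f(0) = 2: A = 2.
From f(1) = 1: (A + B)·(-2) = 1 ⇒ B = - \frac{5}{2}.
So f(n) = \left(2 - \frac{5 n}{2}\right) \cdot (-2)^n.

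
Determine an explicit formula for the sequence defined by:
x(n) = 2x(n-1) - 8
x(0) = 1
First-order linear non-homogeneous.
Homogeneous solution: x_h(n) = A·(2)^n.
Try constant particular solution x_p = K: K = 2K - 8 ⇒ K = 8.
General: x(n) = A·(2)^n + 8.
Apply x(0) = 1: A + 8 = 1 ⇒ A = -7.
So x(n) = 8 - 7 \cdot 2^{n}.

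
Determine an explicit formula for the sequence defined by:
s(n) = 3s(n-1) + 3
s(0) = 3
First-order linear non-homogeneous.
Homogeneous solution: s_h(n) = A·(3)^n.
Try constant particular solution s_p = K: K = 3K + 3 ⇒ K = - \frac{3}{2}.
General: s(n) = A·(3)^n - \frac{3}{2}.
Apply s(0) = 3: A - \frac{3}{2} = 3 ⇒ A = \frac{9}{2}.
So s(n) = \frac{9 \cdot 3^{n}}{2} - \frac{3}{2}.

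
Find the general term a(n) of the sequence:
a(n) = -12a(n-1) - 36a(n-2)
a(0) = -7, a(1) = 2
Characteristic equation: x² + 12x + 36 = 0, which is (x - (-6))².
Repeated root r = -6.
General solution: a(n) = (A + Bn)·(-6)^n.
From a(0) = -7: A = -7.
From a(1) = 2: (A + B)·(-6) = 2 ⇒ B = \frac{20}{3}.
So a(n) = \left(\frac{20 n}{3} - 7\right) \cdot (-6)^n.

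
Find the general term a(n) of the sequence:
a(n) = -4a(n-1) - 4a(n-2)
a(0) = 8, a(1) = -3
Characteristic equation: x² + 4x + 4 = 0, which is (x - (-2))².
Repeated root r = -2.
General solution: a(n) = (A + Bn)·(-2)^n.
From a(0) = 8: A = 8.
From a(1) = -3: (A + B)·(-2) = -3 ⇒ B = - \frac{13}{2}.
So a(n) = \left(8 - \frac{13 n}{2}\right) \cdot (-2)^n.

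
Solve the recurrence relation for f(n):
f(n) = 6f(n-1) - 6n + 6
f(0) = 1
First-order linear with linear forcing.
Homogeneous solution: f_h(n) = A·(6)^n.
Try particular f_p(n) = pn + q. Substituting:
  pn + q = 6(p(n-1) + q) - 6n + 6.
Matching the n-coefficient: p = 6p - 6 ⇒ p = \frac{6}{5}.
Matching constants: q = -6p + 6q + 6 ⇒ q = \frac{6}{25}.
General: f(n) = A·(6)^n + \frac{6 n}{5} + \frac{6}{25}.
Apply f(0) = 1: A + \frac{6}{25} = 1 ⇒ A = \frac{19}{25}.
So f(n) = \frac{19 \cdot 6^{n}}{25} + \frac{6 n}{5} + \frac{6}{25}.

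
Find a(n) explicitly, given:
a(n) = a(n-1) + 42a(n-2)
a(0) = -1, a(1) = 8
Characteristic equation: x² - x - 42 = 0, which factors as (x - (-6))(x - (7)) = 0.
Roots r₁ = -6, r₂ = 7 (distinct).
General solution: a(n) = A·(-6)^n + B·(7)^n.
From a(0) = -1: A + B = -1.
From a(1) = 8: -6A + 7B = 8.
Solving: A = - \frac{15}{13}, B = \frac{2}{13}.
So a(n) = - \frac{15 \left(-6\right)^{n}}{13} + \frac{2 \cdot 7^{n}}{13}.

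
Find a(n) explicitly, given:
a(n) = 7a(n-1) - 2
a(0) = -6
First-order linear non-homogeneous.
Homogeneous solution: a_h(n) = A·(7)^n.
Try constant particular solution a_p = K: K = 7K - 2 ⇒ K = \frac{1}{3}.
General: a(n) = A·(7)^n + \frac{1}{3}.
Apply a(0) = -6: A + \frac{1}{3} = -6 ⇒ A = - \frac{19}{3}.
So a(n) = \frac{1}{3} - \frac{19 \cdot 7^{n}}{3}.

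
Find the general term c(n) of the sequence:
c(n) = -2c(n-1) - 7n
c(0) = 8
First-order linear with linear forcing.
Homogeneous solution: c_h(n) = A·(-2)^n.
Try particular c_p(n) = pn + q. Substituting:
  pn + q = -2(p(n-1) + q) - 7n.
Matching the n-coefficient: p = -2p - 7 ⇒ p = - \frac{7}{3}.
Matching constants: q = 2p - 2q ⇒ q = - \frac{14}{9}.
General: c(n) = A·(-2)^n - \frac{7 n}{3} - \frac{14}{9}.
Apply c(0) = 8: A - \frac{14}{9} = 8 ⇒ A = \frac{86}{9}.
So c(n) = \frac{86 \left(-2\right)^{n}}{9} - \frac{7 n}{3} - \frac{14}{9}.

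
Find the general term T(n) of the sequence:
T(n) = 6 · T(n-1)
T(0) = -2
Pure geometric recurrence with ratio 6.
By induction T(n) = T(0) · (6)^n = - 2 \cdot 6^{n}.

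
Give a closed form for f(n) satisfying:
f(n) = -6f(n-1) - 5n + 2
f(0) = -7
First-order linear with linear forcing.
Homogeneous solution: f_h(n) = A·(-6)^n.
Try particular f_p(n) = pn + q. Substituting:
  pn + q = -6(p(n-1) + q) - 5n + 2.
Matching the n-coefficient: p = -6p - 5 ⇒ p = - \frac{5}{7}.
Matching constants: q = 6p - 6q + 2 ⇒ q = - \frac{16}{49}.
General: f(n) = A·(-6)^n - \frac{5 n}{7} - \frac{16}{49}.
Apply f(0) = -7: A - \frac{16}{49} = -7 ⇒ A = - \frac{327}{49}.
So f(n) = - \frac{327 \left(-6\right)^{n}}{49} - \frac{5 n}{7} - \frac{16}{49}.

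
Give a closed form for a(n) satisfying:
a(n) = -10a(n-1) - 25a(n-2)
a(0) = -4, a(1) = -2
Characteristic equation: x² + 10x + 25 = 0, which is (x - (-5))².
Repeated root r = -5.
General solution: a(n) = (A + Bn)·(-5)^n.
From a(0) = -4: A = -4.
From a(1) = -2: (A + B)·(-5) = -2 ⇒ B = \frac{22}{5}.
So a(n) = \left(\frac{22 n}{5} - 4\right) \cdot (-5)^n.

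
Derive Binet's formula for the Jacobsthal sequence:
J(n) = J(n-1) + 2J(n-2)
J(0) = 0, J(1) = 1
This is the Jacobsthal sequence.
Characteristic equation: x² - x - 2 = 0; roots r₁ = 2, r₂ = -1.
General: J(n) = A·r₁^n + B·r₂^n. Solving with J(0)=0, J(1)=1 gives A = \frac{1}{3}, B = - \frac{1}{3}.
So J(n) = - \frac{\left(-1\right)^{n}}{3} + \frac{2^{n}}{3}.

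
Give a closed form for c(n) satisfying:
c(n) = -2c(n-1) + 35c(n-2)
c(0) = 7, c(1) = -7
Characteristic equation: x² + 2x - 35 = 0, which factors as (x - (5))(x - (-7)) = 0.
Roots r₁ = 5, r₂ = -7 (distinct).
General solution: c(n) = A·(5)^n + B·(-7)^n.
From c(0) = 7: A + B = 7.
From c(1) = -7: 5A - 7B = -7.
Solving: A = \frac{7}{2}, B = \frac{7}{2}.
So c(n) = \frac{7 \left(-7\right)^{n}}{2} + \frac{7 \cdot 5^{n}}{2}.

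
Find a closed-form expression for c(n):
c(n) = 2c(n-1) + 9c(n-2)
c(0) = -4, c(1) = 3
Characteristic equation: x² - 2x - 9 = 0.
Discriminant Δ = (2)² + 4·(9) = 40.
Roots r₁,₂ = (2 ± √40)/2, so r₁ = 1 + \sqrt{10}, r₂ = 1 - \sqrt{10}.
General solution: c(n) = A·r₁^n + B·r₂^n.
From the initial conditions, A + B = -4 and r₁A + r₂B = 3.
Since r₁ - r₂ = √40: A = (3 - (-4)r₂)/√40 = -2 + \frac{7 \sqrt{10}}{20}, and B = -4 - A = -2 - \frac{7 \sqrt{10}}{20}.
So c(n) = \left(-2 + \frac{7 \sqrt{10}}{20}\right)\left(1 + \sqrt{10}\right)^n + \left(-2 - \frac{7 \sqrt{10}}{20}\right)\left(1 - \sqrt{10}\right)^n.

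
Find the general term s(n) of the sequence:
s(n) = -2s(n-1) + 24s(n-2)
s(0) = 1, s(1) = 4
Characteristic equation: x² + 2x - 24 = 0, which factors as (x - (-6))(x - (4)) = 0.
Roots r₁ = -6, r₂ = 4 (distinct).
General solution: s(n) = A·(-6)^n + B·(4)^n.
From s(0) = 1: A + B = 1.
From s(1) = 4: -6A + 4B = 4.
Solving: A = 0, B = 1.
So s(n) = 4^{n}.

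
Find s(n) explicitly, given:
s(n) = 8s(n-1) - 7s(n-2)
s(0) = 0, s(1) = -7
Characteristic equation: x² - 8x + 7 = 0, which factors as (x - (1))(x - (7)) = 0.
Roots r₁ = 1, r₂ = 7 (distinct).
General solution: s(n) = A·(1)^n + B·(7)^n.
From s(0) = 0: A + B = 0.
From s(1) = -7: A + 7B = -7.
Solving: A = \frac{7}{6}, B = - \frac{7}{6}.
So s(n) = \frac{7}{6} - \frac{7 \cdot 7^{n}}{6}.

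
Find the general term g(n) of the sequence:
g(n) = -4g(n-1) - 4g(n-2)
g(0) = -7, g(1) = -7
Characteristic equation: x² + 4x + 4 = 0, which is (x - (-2))².
Repeated root r = -2.
General solution: g(n) = (A + Bn)·(-2)^n.
From g(0) = -7: A = -7.
From g(1) = -7: (A + B)·(-2) = -7 ⇒ B = \frac{21}{2}.
So g(n) = \left(\frac{21 n}{2} - 7\right) \cdot (-2)^n.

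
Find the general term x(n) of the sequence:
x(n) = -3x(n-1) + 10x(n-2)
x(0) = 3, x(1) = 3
Characteristic equation: x² + 3x - 10 = 0, which factors as (x - (2))(x - (-5)) = 0.
Roots r₁ = 2, r₂ = -5 (distinct).
General solution: x(n) = A·(2)^n + B·(-5)^n.
From x(0) = 3: A + B = 3.
From x(1) = 3: 2A - 5B = 3.
Solving: A = \frac{18}{7}, B = \frac{3}{7}.
So x(n) = \frac{3 \left(-5\right)^{n}}{7} + \frac{18 \cdot 2^{n}}{7}.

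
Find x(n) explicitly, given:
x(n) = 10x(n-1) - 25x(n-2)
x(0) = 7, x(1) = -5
Characteristic equation: x² - 10x + 25 = 0, which is (x - (5))².
Repeated root r = 5.
General solution: x(n) = (A + Bn)·(5)^n.
From x(0) = 7: A = 7.
From x(1) = -5: (A + B)·(5) = -5 ⇒ B = -8.
So x(n) = \left(7 - 8 n\right) \cdot (5)^n.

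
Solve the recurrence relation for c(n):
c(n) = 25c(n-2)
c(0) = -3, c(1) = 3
Characteristic equation: x² - 25 = 0, which factors as (x - (5))(x - (-5)) = 0.
Roots r₁ = 5, r₂ = -5 (distinct).
General solution: c(n) = A·(5)^n + B·(-5)^n.
From c(0) = -3: A + B = -3.
From c(1) = 3: 5A - 5B = 3.
Solving: A = - \frac{6}{5}, B = - \frac{9}{5}.
So c(n) = - \frac{9 \left(-5\right)^{n}}{5} - \frac{6 \cdot 5^{n}}{5}.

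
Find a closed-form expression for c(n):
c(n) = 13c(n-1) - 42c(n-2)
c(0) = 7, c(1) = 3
Characteristic equation: x² - 13x + 42 = 0, which factors as (x - (7))(x - (6)) = 0.
Roots r₁ = 7, r₂ = 6 (distinct).
General solution: c(n) = A·(7)^n + B·(6)^n.
From c(0) = 7: A + B = 7.
From c(1) = 3: 7A + 6B = 3.
Solving: A = -39, B = 46.
So c(n) = 46 \cdot 6^{n} - 39 \cdot 7^{n}.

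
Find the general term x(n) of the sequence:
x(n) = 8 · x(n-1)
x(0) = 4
Pure geometric recurrence with ratio 8.
By induction x(n) = x(0) · (8)^n = 4 \cdot 8^{n}.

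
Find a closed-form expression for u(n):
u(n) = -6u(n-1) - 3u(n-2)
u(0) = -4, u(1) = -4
Characteristic equation: x² + 6x + 3 = 0.
Discriminant Δ = (-6)² + 4·(-3) = 24.
Roots r₁,₂ = (-6 ± √24)/2, so r₁ = -3 + \sqrt{6}, r₂ = -3 - \sqrt{6}.
General solution: u(n) = A·r₁^n + B·r₂^n.
From the initial conditions, A + B = -4 and r₁A + r₂B = -4.
Since r₁ - r₂ = √24: A = (-4 - (-4)r₂)/√24 = - \frac{4 \sqrt{6}}{3} - 2, and B = -4 - A = -2 + \frac{4 \sqrt{6}}{3}.
So u(n) = \left(- \frac{4 \sqrt{6}}{3} - 2\right)\left(-3 + \sqrt{6}\right)^n + \left(-2 + \frac{4 \sqrt{6}}{3}\right)\left(-3 - \sqrt{6}\right)^n.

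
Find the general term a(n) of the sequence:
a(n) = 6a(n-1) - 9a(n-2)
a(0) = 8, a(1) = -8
Characteristic equation: x² - 6x + 9 = 0, which is (x - (3))².
Repeated root r = 3.
General solution: a(n) = (A + Bn)·(3)^n.
From a(0) = 8: A = 8.
From a(1) = -8: (A + B)·(3) = -8 ⇒ B = - \frac{32}{3}.
So a(n) = \left(8 - \frac{32 n}{3}\right) \cdot (3)^n.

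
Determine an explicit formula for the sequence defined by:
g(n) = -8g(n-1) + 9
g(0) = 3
First-order linear non-homogeneous.
Homogeneous solution: g_h(n) = A·(-8)^n.
Try constant particular solution g_p = K: K = -8K + 9 ⇒ K = 1.
General: g(n) = A·(-8)^n + 1.
Apply g(0) = 3: A + 1 = 3 ⇒ A = 2.
So g(n) = 2 \left(-8\right)^{n} + 1.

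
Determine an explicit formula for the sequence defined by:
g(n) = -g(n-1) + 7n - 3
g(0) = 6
First-order linear with linear forcing.
Homogeneous solution: g_h(n) = A·(-1)^n.
Try particular g_p(n) = pn + q. Substituting:
  pn + q = -(p(n-1) + q) + 7n - 3.
Matching the n-coefficient: p = -p + 7 ⇒ p = \frac{7}{2}.
Matching constants: q = p - q - 3 ⇒ q = \frac{1}{4}.
General: g(n) = A·(-1)^n + \frac{7 n}{2} + \frac{1}{4}.
Apply g(0) = 6: A + \frac{1}{4} = 6 ⇒ A = \frac{23}{4}.
So g(n) = \frac{23 \left(-1\right)^{n}}{4} + \frac{7 n}{2} + \frac{1}{4}.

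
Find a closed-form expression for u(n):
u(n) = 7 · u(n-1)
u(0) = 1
Pure geometric recurrence with ratio 7.
By induction u(n) = u(0) · (7)^n = 7^{n}.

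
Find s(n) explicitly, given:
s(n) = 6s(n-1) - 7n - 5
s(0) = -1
First-order linear with linear forcing.
Homogeneous solution: s_h(n) = A·(6)^n.
Try particular s_p(n) = pn + q. Substituting:
  pn + q = 6(p(n-1) + q) - 7n - 5.
Matching the n-coefficient: p = 6p - 7 ⇒ p = \frac{7}{5}.
Matching constants: q = -6p + 6q - 5 ⇒ q = \frac{67}{25}.
General: s(n) = A·(6)^n + \frac{7 n}{5} + \frac{67}{25}.
Apply s(0) = -1: A + \frac{67}{25} = -1 ⇒ A = - \frac{92}{25}.
So s(n) = - \frac{92 \cdot 6^{n}}{25} + \frac{7 n}{5} + \frac{67}{25}.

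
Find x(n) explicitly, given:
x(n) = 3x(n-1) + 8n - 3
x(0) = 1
First-order linear with linear forcing.
Homogeneous solution: x_h(n) = A·(3)^n.
Try particular x_p(n) = pn + q. Substituting:
  pn + q = 3(p(n-1) + q) + 8n - 3.
Matching the n-coefficient: p = 3p + 8 ⇒ p = -4.
Matching constants: q = -3p + 3q - 3 ⇒ q = - \frac{9}{2}.
General: x(n) = A·(3)^n - 4 n - \frac{9}{2}.
Apply x(0) = 1: A - \frac{9}{2} = 1 ⇒ A = \frac{11}{2}.
So x(n) = \frac{11 \cdot 3^{n}}{2} - 4 n - \frac{9}{2}.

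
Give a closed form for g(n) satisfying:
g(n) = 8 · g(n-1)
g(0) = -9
Pure geometric recurrence with ratio 8.
By induction g(n) = g(0) · (8)^n = - 9 \cdot 8^{n}.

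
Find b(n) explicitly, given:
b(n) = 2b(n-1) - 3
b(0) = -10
First-order linear non-homogeneous.
Homogeneous solution: b_h(n) = A·(2)^n.
Try constant particular solution b_p = K: K = 2K - 3 ⇒ K = 3.
General: b(n) = A·(2)^n + 3.
Apply b(0) = -10: A + 3 = -10 ⇒ A = -13.
So b(n) = 3 - 13 \cdot 2^{n}.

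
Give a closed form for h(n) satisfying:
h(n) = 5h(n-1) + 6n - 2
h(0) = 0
First-order linear with linear forcing.
Homogeneous solution: h_h(n) = A·(5)^n.
Try particular h_p(n) = pn + q. Substituting:
  pn + q = 5(p(n-1) + q) + 6n - 2.
Matching the n-coefficient: p = 5p + 6 ⇒ p = - \frac{3}{2}.
Matching constants: q = -5p + 5q - 2 ⇒ q = - \frac{11}{8}.
General: h(n) = A·(5)^n - \frac{3 n}{2} - \frac{11}{8}.
Apply h(0) = 0: A - \frac{11}{8} = 0 ⇒ A = \frac{11}{8}.
So h(n) = \frac{11 \cdot 5^{n}}{8} - \frac{3 n}{2} - \frac{11}{8}.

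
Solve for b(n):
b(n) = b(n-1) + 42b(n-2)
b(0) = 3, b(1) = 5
Characteristic equation: x² - x - 42 = 0, which factors as (x - (-6))(x - (7)) = 0.
Roots r₁ = -6, r₂ = 7 (distinct).
General solution: b(n) = A·(-6)^n + B·(7)^n.
From b(0) = 3: A + B = 3.
From b(1) = 5: -6A + 7B = 5.
Solving: A = \frac{16}{13}, B = \frac{23}{13}.
So b(n) = \frac{16 \left(-6\right)^{n}}{13} + \frac{23 \cdot 7^{n}}{13}.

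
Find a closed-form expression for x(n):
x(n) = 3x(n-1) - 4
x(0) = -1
First-order linear non-homogeneous.
Homogeneous solution: x_h(n) = A·(3)^n.
Try constant particular solution x_p = K: K = 3K - 4 ⇒ K = 2.
General: x(n) = A·(3)^n + 2.
Apply x(0) = -1: A + 2 = -1 ⇒ A = -3.
So x(n) = 2 - 3 \cdot 3^{n}.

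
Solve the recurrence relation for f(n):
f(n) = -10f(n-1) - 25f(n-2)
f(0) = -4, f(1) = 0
Characteristic equation: x² + 10x + 25 = 0, which is (x - (-5))².
Repeated root r = -5.
General solution: f(n) = (A + Bn)·(-5)^n.
From f(0) = -4: A = -4.
From f(1) = 0: (A + B)·(-5) = 0 ⇒ B = 4.
So f(n) = \left(4 n - 4\right) \cdot (-5)^n.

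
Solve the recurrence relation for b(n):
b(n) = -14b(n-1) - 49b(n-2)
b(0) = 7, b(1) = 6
Characteristic equation: x² + 14x + 49 = 0, which is (x - (-7))².
Repeated root r = -7.
General solution: b(n) = (A + Bn)·(-7)^n.
From b(0) = 7: A = 7.
From b(1) = 6: (A + B)·(-7) = 6 ⇒ B = - \frac{55}{7}.
So b(n) = \left(7 - \frac{55 n}{7}\right) \cdot (-7)^n.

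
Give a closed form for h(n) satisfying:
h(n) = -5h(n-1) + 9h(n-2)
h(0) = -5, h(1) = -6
Characteristic equation: x² + 5x - 9 = 0.
Discriminant Δ = (-5)² + 4·(9) = 61.
Roots r₁,₂ = (-5 ± √61)/2, so r₁ = - \frac{5}{2} + \frac{\sqrt{61}}{2}, r₂ = - \frac{\sqrt{61}}{2} - \frac{5}{2}.
General solution: h(n) = A·r₁^n + B·r₂^n.
From the initial conditions, A + B = -5 and r₁A + r₂B = -6.
Since r₁ - r₂ = √61: A = (-6 - (-5)r₂)/√61 = - \frac{5}{2} - \frac{37 \sqrt{61}}{122}, and B = -5 - A = - \frac{5}{2} + \frac{37 \sqrt{61}}{122}.
So h(n) = \left(- \frac{5}{2} - \frac{37 \sqrt{61}}{122}\right)\left(- \frac{5}{2} + \frac{\sqrt{61}}{2}\right)^n + \left(- \frac{5}{2} + \frac{37 \sqrt{61}}{122}\right)\left(- \frac{\sqrt{61}}{2} - \frac{5}{2}\right)^n.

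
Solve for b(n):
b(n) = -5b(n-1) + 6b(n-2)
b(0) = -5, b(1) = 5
Characteristic equation: x² + 5x - 6 = 0, which factors as (x - (-6))(x - (1)) = 0.
Roots r₁ = -6, r₂ = 1 (distinct).
General solution: b(n) = A·(-6)^n + B·(1)^n.
From b(0) = -5: A + B = -5.
From b(1) = 5: -6A + B = 5.
Solving: A = - \frac{10}{7}, B = - \frac{25}{7}.
So b(n) = - \frac{10 \left(-6\right)^{n}}{7} - \frac{25}{7}.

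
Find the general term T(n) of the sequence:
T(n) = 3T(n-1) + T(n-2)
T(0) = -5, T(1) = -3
Characteristic equation: x² - 3x - 1 = 0.
Discriminant Δ = (3)² + 4·(1) = 13.
Roots r₁,₂ = (3 ± √13)/2, so r₁ = \frac{3}{2} + \frac{\sqrt{13}}{2}, r₂ = \frac{3}{2} - \frac{\sqrt{13}}{2}.
General solution: T(n) = A·r₁^n + B·r₂^n.
From the initial conditions, A + B = -5 and r₁A + r₂B = -3.
Since r₁ - r₂ = √13: A = (-3 - (-5)r₂)/√13 = - \frac{5}{2} + \frac{9 \sqrt{13}}{26}, and B = -5 - A = - \frac{5}{2} - \frac{9 \sqrt{13}}{26}.
So T(n) = \left(- \frac{5}{2} + \frac{9 \sqrt{13}}{26}\right)\left(\frac{3}{2} + \frac{\sqrt{13}}{2}\right)^n + \left(- \frac{5}{2} - \frac{9 \sqrt{13}}{26}\right)\left(\frac{3}{2} - \frac{\sqrt{13}}{2}\right)^n.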